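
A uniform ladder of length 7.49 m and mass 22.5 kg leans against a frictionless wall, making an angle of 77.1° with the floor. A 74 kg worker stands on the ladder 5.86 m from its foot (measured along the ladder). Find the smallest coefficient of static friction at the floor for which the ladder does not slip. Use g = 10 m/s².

μ_min ≈ 0.164

About the foot of the ladder:
Ladder weight 22.5×10 = 225 N acts at 3.745 m along the ladder; its horizontal arm is 3.745·cos77.1° = 0.8361 m → τ = 188.1 N·m clockwise.
Worker: 74×10 = 740 N at 5.86 m → arm 1.308 m → τ = 967.9 N·m clockwise.
Wall normal N acts horizontally at the top; its moment arm is the height L sinθ = 7.49·sin77.1° = 7.301 m, counterclockwise.
Balancing moments: N × 7.301 = 1156, giving N = 158.3 N.
ΣFx = 0 ⇒ f = N_wall = 158.3 N. ΣFy = 0 ⇒ N_floor = 965 N.
μ_min = f / N_floor = 158.3 / 965 = 0.164.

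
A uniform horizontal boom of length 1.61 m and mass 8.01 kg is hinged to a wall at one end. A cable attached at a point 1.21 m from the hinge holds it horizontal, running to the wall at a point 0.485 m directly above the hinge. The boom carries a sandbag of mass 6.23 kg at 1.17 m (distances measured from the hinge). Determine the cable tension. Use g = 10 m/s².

T ≈ 305 N

Choose the hinge as the axis so the unknown hinge reaction has zero arm there.
Beam weight: 8.01 × 10 = 80.1 N down at 0.805 m → arm 0.805 m, τ = 80.1 × 0.805 = 64.48 N·m clockwise.
Sandbag: 6.23 × 10 = 62.3 N down at 1.17 m → arm 1.17 m, τ = 62.3 × 1.17 = 72.89 N·m clockwise.
Total clockwise load moment = 137.4 N·m.
The cable tension T acts at 1.21 m; only its component perpendicular to the boom, T sinθ, produces torque. sinθ = h/√(h²+d²) = 0.485/√(0.485²+1.21²) = 0.3721.
Setting net torque to zero: T × 1.21 × 0.3721 = 137.4 → T = 137.4 / 0.4502 = 305 N.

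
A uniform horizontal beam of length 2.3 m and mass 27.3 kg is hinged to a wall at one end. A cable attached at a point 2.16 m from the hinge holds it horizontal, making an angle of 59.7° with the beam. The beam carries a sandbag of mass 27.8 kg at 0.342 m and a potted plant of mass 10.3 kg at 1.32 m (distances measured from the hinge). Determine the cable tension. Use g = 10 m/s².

Choose the hinge as the axis so the unknown hinge reaction has zero arm there.
Beam weight: 27.3 × 10 = 273 N down at 1.15 m → arm 1.15 m, τ = 273 × 1.15 = 313.9 N·m clockwise.
Sandbag: 27.8 × 10 = 278 N down at 0.342 m → arm 0.342 m, τ = 278 × 0.342 = 95.08 N·m clockwise.
Potted plant: 10.3 × 10 = 103 N down at 1.32 m → arm 1.32 m, τ = 103 × 1.32 = 136 N·m clockwise.
Total clockwise load moment = 545 N·m.
The cable tension T acts at 2.16 m; only its component perpendicular to the beam, T sinθ, produces torque. sin 59.7° = 0.8634.
Setting net torque to zero: T × 2.16 × 0.8634 = 545 → T = 545 / 1.865 = 292 N.

T ≈ 292 N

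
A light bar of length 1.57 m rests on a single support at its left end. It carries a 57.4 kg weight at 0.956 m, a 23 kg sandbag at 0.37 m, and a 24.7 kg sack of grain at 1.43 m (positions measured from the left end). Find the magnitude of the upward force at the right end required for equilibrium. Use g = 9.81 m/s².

F ≈ 617 N

About the left end:
Weight: 57.4 × 9.81 = 563.1 N down at 0.956 m → arm 0.956 m, τ = 563.1 × 0.956 = 538.3 N·m clockwise.
Sandbag: 23 × 9.81 = 225.6 N down at 0.37 m → arm 0.37 m, τ = 225.6 × 0.37 = 83.47 N·m clockwise.
Sack of grain: 24.7 × 9.81 = 242.3 N down at 1.43 m → arm 1.43 m, τ = 242.3 × 1.43 = 346.5 N·m clockwise.
Net moment of the loads = 968.3 N·m clockwise.
The upward force F acts at the right end, arm 1.57 m, giving F × 1.57 counterclockwise.
Setting net torque to zero: F × 1.57 = 968.3 → F = 968.3 / 1.57 = 617 N.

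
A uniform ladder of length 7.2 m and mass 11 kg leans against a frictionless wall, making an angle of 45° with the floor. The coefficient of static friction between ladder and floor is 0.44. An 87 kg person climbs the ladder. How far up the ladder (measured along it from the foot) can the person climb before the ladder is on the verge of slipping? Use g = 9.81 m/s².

d ≈ 3.11 m

About the foot of the ladder:
Ladder weight 11×9.81 = 107.9 N acts at 3.6 m along the ladder; its horizontal arm is 3.6·cos45° = 2.546 m → τ = 274.7 N·m clockwise.
Person weight 87×9.81 = 853.5 N at distance d → arm d·cos45° → τ = 853.5·d·0.7071 clockwise.
Wall normal N at the top has arm L sinθ = 5.091 m counterclockwise, so Στ = 0 gives N·5.091 = 274.7 + 603.5·d.
ΣFy = 0 ⇒ N_floor = 961.4 N, so the maximum friction is μ_s·N_floor = 0.44×961.4 = 423 N. ΣFx = 0 ⇒ N_wall = f, so at the slipping point N = 423 N.
Substituting: 423×5.091 = 274.7 + 603.5·d ⇒ d = (2153 − 274.7) / 603.5 = 3.11 m.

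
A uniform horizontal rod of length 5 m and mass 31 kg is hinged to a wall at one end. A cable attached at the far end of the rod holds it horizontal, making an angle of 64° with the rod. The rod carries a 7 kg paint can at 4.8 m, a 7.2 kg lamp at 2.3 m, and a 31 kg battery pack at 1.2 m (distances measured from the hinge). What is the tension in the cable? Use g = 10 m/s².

T ≈ 367 N

Sum moments about the hinge (the unknown hinge reaction has zero arm there).
Beam weight: 31 × 10 = 310 N down at 2.5 m → arm 2.5 m, τ = 310 × 2.5 = 775 N·m clockwise.
Paint can: 7 × 10 = 70 N down at 4.8 m → arm 4.8 m, τ = 70 × 4.8 = 336 N·m clockwise.
Lamp: 7.2 × 10 = 72 N down at 2.3 m → arm 2.3 m, τ = 72 × 2.3 = 165.6 N·m clockwise.
Battery pack: 31 × 10 = 310 N down at 1.2 m → arm 1.2 m, τ = 310 × 1.2 = 372 N·m clockwise.
Total clockwise load moment = 1649 N·m.
The cable tension T acts at 5 m; only its component perpendicular to the rod, T sinθ, produces torque. sin 64° = 0.8988.
For rotational equilibrium, T × 5 × 0.8988 = 1649, so T = 1649 / 4.494 = 367 N.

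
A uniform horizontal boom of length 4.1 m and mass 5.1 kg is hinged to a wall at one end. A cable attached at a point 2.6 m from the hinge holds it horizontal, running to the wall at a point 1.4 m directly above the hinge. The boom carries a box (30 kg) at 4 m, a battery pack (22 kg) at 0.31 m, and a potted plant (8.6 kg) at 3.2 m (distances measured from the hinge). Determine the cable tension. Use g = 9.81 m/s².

T ≈ 1310 N

Sum moments about the hinge (the unknown hinge reaction has zero arm there).
Beam weight: 5.1 × 9.81 = 50.03 N down at 2.05 m → arm 2.05 m, τ = 50.03 × 2.05 = 102.6 N·m clockwise.
Box: 30 × 9.81 = 294.3 N down at 4 m → arm 4 m, τ = 294.3 × 4 = 1177 N·m clockwise.
Battery pack: 22 × 9.81 = 215.8 N down at 0.31 m → arm 0.31 m, τ = 215.8 × 0.31 = 66.9 N·m clockwise.
Potted plant: 8.6 × 9.81 = 84.37 N down at 3.2 m → arm 3.2 m, τ = 84.37 × 3.2 = 270 N·m clockwise.
Total clockwise load moment = 1616 N·m.
The cable tension T acts at 2.6 m; only its component perpendicular to the boom, T sinθ, produces torque. sinθ = h/√(h²+d²) = 1.4/√(1.4²+2.6²) = 0.4741.
Setting net torque to zero: T × 2.6 × 0.4741 = 1616 → T = 1616 / 1.233 = 1310 N.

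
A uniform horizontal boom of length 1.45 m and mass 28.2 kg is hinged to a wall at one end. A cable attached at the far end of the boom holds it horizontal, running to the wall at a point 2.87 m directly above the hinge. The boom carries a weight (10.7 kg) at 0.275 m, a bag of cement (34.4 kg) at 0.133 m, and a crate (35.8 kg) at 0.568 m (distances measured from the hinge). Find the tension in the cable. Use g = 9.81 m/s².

T ≈ 366 N

Take moments about the hinge.
Beam weight: 28.2 × 9.81 = 276.6 N down at 0.725 m → arm 0.725 m, τ = 276.6 × 0.725 = 200.5 N·m clockwise.
Weight: 10.7 × 9.81 = 105 N down at 0.275 m → arm 0.275 m, τ = 105 × 0.275 = 28.88 N·m clockwise.
Bag of cement: 34.4 × 9.81 = 337.5 N down at 0.133 m → arm 0.133 m, τ = 337.5 × 0.133 = 44.89 N·m clockwise.
Crate: 35.8 × 9.81 = 351.2 N down at 0.568 m → arm 0.568 m, τ = 351.2 × 0.568 = 199.5 N·m clockwise.
Total clockwise load moment = 473.8 N·m.
The cable tension T acts at 1.45 m; only its component perpendicular to the boom, T sinθ, produces torque. sinθ = h/√(h²+d²) = 2.87/√(2.87²+1.45²) = 0.8926.
For rotational equilibrium, T × 1.45 × 0.8926 = 473.8, so T = 473.8 / 1.294 = 366 N.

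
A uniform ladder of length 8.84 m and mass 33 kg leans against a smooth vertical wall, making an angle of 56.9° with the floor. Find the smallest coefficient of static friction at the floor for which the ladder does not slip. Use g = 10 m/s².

μ_min ≈ 0.326

Take moments about the foot of the ladder.
Ladder weight 33×10 = 330 N acts at 4.42 m along the ladder; its horizontal arm is 4.42·cos56.9° = 2.414 m → τ = 796.6 N·m clockwise.
Wall normal N acts horizontally at the top; its moment arm is the height L sinθ = 8.84·sin56.9° = 7.405 m, counterclockwise.
Setting net torque to zero: N × 7.405 = 796.6 → N = 107.6 N.
ΣFx = 0 ⇒ f = N_wall = 107.6 N. ΣFy = 0 ⇒ N_floor = 330 N.
μ_min = f / N_floor = 107.6 / 330 = 0.326.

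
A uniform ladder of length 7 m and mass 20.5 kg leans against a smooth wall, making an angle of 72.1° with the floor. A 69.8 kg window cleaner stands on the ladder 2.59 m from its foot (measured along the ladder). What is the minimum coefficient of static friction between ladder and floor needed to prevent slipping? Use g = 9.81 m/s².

μ_min ≈ 0.129

Sum moments about the foot of the ladder (the floor normal and friction both act there and drop out).
Ladder weight 20.5×9.81 = 201.1 N acts at 3.5 m along the ladder; its horizontal arm is 3.5·cos72.1° = 1.076 m → τ = 216.4 N·m clockwise.
Window cleaner: 69.8×9.81 = 684.7 N at 2.59 m → arm 0.7961 m → τ = 545.1 N·m clockwise.
Wall normal N acts horizontally at the top; its moment arm is the height L sinθ = 7·sin72.1° = 6.661 m, counterclockwise.
Setting net torque to zero: N × 6.661 = 761.5 → N = 114.3 N.
ΣFx = 0 ⇒ f = N_wall = 114.3 N. ΣFy = 0 ⇒ N_floor = 885.8 N.
μ_min = f / N_floor = 114.3 / 885.8 = 0.129.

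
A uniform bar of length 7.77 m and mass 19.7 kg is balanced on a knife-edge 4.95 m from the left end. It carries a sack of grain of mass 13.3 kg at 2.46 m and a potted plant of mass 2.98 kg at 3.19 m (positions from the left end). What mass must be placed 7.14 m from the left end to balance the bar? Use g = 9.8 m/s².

Take moments about the knife-edge (at 4.95 m from the left end).
Beam weight: 19.7 × 9.8 = 193.1 N down at 3.885 m → arm 1.065 m, τ = 193.1 × 1.065 = 205.7 N·m counterclockwise.
Sack of grain: 13.3 × 9.8 = 130.3 N down at 2.46 m → arm 2.49 m, τ = 130.3 × 2.49 = 324.4 N·m counterclockwise.
Potted plant: 2.98 × 9.8 = 29.2 N down at 3.19 m → arm 1.76 m, τ = 29.2 × 1.76 = 51.39 N·m counterclockwise.
Net moment of known loads = 581.5 N·m counterclockwise.
An unknown mass m at 7.14 m has arm 2.19 m; its moment is m·g·2.19 clockwise.
Setting net torque to zero: m × 9.8 × 2.19 = 581.5 → m = 581.5 / (9.8 × 2.19) = 27.1 kg.

m ≈ 27.1 kg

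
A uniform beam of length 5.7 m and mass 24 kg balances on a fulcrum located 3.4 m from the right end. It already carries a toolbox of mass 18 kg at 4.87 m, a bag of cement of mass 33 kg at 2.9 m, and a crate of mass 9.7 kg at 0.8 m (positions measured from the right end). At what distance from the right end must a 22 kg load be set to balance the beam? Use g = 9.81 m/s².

Take moments about the fulcrum (at 3.4 m from the right end).
Beam weight: 24 × 9.81 = 235.4 N down at 2.85 m → arm 0.55 m, τ = 235.4 × 0.55 = 129.5 N·m clockwise.
Toolbox: 18 × 9.81 = 176.6 N down at 4.87 m → arm 1.47 m, τ = 176.6 × 1.47 = 259.6 N·m counterclockwise.
Bag of cement: 33 × 9.81 = 323.7 N down at 2.9 m → arm 0.5 m, τ = 323.7 × 0.5 = 161.8 N·m clockwise.
Crate: 9.7 × 9.81 = 95.16 N down at 0.8 m → arm 2.6 m, τ = 95.16 × 2.6 = 247.4 N·m clockwise.
Net moment of existing loads = 279.1 N·m clockwise.
The load weighs 22 × 9.81 = 215.8 N and must supply an equal counterclockwise moment, so its lever arm about the fulcrum is 279.1 / 215.8 = 1.29 m.
That puts it at 3.4 + 1.29 = 4.69 m from the right end.

x ≈ 4.69 m from the right end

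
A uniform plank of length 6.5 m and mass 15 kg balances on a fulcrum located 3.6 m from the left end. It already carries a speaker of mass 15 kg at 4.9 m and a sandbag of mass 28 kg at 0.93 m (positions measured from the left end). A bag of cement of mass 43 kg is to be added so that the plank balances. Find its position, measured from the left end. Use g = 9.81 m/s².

x ≈ 5.01 m from the left end

Sum moments about the fulcrum (at 3.6 m from the left end) (the support reaction has zero arm there).
Beam weight: 15 × 9.81 = 147.2 N down at 3.25 m → arm 0.35 m, τ = 147.2 × 0.35 = 51.52 N·m counterclockwise.
Speaker: 15 × 9.81 = 147.2 N down at 4.9 m → arm 1.3 m, τ = 147.2 × 1.3 = 191.4 N·m clockwise.
Sandbag: 28 × 9.81 = 274.7 N down at 0.93 m → arm 2.67 m, τ = 274.7 × 2.67 = 733.4 N·m counterclockwise.
Net moment of existing loads = 593.5 N·m counterclockwise.
The bag of cement weighs 43 × 9.81 = 421.8 N and must supply an equal clockwise moment, so its lever arm about the fulcrum is 593.5 / 421.8 = 1.41 m.
That puts it at 3.6 + 1.41 = 5.01 m from the left end.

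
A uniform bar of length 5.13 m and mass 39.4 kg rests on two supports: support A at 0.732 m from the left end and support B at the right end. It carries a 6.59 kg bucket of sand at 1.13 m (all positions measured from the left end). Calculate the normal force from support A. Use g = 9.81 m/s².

R_A ≈ 284 N

Take moments about support B.
Beam weight: 39.4 × 9.81 = 386.5 N down at 2.565 m → arm 2.565 m, τ = 386.5 × 2.565 = 991.4 N·m counterclockwise.
Bucket of sand: 6.59 × 9.81 = 64.65 N down at 1.13 m → arm 4 m, τ = 64.65 × 4 = 258.6 N·m counterclockwise.
Net load moment about support B = 1250 N·m counterclockwise.
Reaction R at support A is upward at 0.732 m, arm 4.398 m → moment R × 4.398 clockwise.
Setting net torque to zero: R × 4.398 = 1250 → R = 284 N.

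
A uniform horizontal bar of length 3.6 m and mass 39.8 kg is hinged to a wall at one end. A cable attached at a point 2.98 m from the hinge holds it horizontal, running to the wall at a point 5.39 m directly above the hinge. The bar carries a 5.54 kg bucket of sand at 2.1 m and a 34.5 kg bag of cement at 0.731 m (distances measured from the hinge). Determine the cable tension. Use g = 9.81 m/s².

T ≈ 408 N

Choose the hinge as the axis so the unknown hinge reaction has zero arm there.
Beam weight: 39.8 × 9.81 = 390.4 N down at 1.8 m → arm 1.8 m, τ = 390.4 × 1.8 = 702.7 N·m clockwise.
Bucket of sand: 5.54 × 9.81 = 54.35 N down at 2.1 m → arm 2.1 m, τ = 54.35 × 2.1 = 114.1 N·m clockwise.
Bag of cement: 34.5 × 9.81 = 338.4 N down at 0.731 m → arm 0.731 m, τ = 338.4 × 0.731 = 247.4 N·m clockwise.
Total clockwise load moment = 1064 N·m.
The cable tension T acts at 2.98 m; only its component perpendicular to the bar, T sinθ, produces torque. sinθ = h/√(h²+d²) = 5.39/√(5.39²+2.98²) = 0.8752.
Στ = 0 ⇒ T × 2.98 × 0.8752 = 1064 ⇒ T = 1064 / 2.608 = 408 N.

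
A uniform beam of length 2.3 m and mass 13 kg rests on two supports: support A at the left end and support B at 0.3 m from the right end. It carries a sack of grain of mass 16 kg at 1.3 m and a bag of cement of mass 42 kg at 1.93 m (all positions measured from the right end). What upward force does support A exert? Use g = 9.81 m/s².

R_A ≈ 468 N

Take moments about support B.
Beam weight: 13 × 9.81 = 127.5 N down at 1.15 m → arm 0.85 m, τ = 127.5 × 0.85 = 108.4 N·m counterclockwise.
Sack of grain: 16 × 9.81 = 157 N down at 1.3 m → arm 1 m, τ = 157 × 1 = 157 N·m counterclockwise.
Bag of cement: 42 × 9.81 = 412 N down at 1.93 m → arm 1.63 m, τ = 412 × 1.63 = 671.6 N·m counterclockwise.
Net load moment about support B = 937 N·m counterclockwise.
Reaction R at support A is upward at 2.3 m, arm 2 m → moment R × 2 clockwise.
For rotational equilibrium, R × 2 = 937, so R = 468 N.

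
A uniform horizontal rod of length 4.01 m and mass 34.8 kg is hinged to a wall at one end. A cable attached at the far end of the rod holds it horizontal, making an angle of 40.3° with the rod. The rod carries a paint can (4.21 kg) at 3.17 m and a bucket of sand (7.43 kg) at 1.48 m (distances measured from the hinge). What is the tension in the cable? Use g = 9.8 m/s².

Sum moments about the hinge (the unknown hinge reaction has zero arm there).
Beam weight: 34.8 × 9.8 = 341 N down at 2.005 m → arm 2.005 m, τ = 341 × 2.005 = 683.7 N·m clockwise.
Paint can: 4.21 × 9.8 = 41.26 N down at 3.17 m → arm 3.17 m, τ = 41.26 × 3.17 = 130.8 N·m clockwise.
Bucket of sand: 7.43 × 9.8 = 72.81 N down at 1.48 m → arm 1.48 m, τ = 72.81 × 1.48 = 107.8 N·m clockwise.
Total clockwise load moment = 922.3 N·m.
The cable tension T acts at 4.01 m; only its component perpendicular to the rod, T sinθ, produces torque. sin 40.3° = 0.6468.
For rotational equilibrium, T × 4.01 × 0.6468 = 922.3, so T = 922.3 / 2.594 = 356 N.

T ≈ 356 N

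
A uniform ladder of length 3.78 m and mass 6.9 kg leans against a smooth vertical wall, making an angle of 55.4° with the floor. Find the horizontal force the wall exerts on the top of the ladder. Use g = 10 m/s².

Take moments about the foot of the ladder.
Ladder weight 6.9×10 = 69 N acts at 1.89 m along the ladder; its horizontal arm is 1.89·cos55.4° = 1.073 m → τ = 74.04 N·m clockwise.
Wall normal N acts horizontally at the top; its moment arm is the height L sinθ = 3.78·sin55.4° = 3.111 m, counterclockwise.
Στ = 0 ⇒ N × 3.111 = 74.04 ⇒ N = 23.8 N.

N_wall ≈ 23.8 N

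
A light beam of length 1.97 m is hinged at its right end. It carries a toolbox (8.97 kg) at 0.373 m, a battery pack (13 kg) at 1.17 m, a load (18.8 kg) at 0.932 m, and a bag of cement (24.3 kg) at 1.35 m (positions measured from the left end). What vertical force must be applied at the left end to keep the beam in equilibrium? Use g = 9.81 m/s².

Choose the right end as the axis so the unknown pivot reaction has zero arm there.
Toolbox: 8.97 × 9.81 = 88 N down at 0.373 m → arm 1.597 m, τ = 88 × 1.597 = 140.5 N·m counterclockwise.
Battery pack: 13 × 9.81 = 127.5 N down at 1.17 m → arm 0.8 m, τ = 127.5 × 0.8 = 102 N·m counterclockwise.
Load: 18.8 × 9.81 = 184.4 N down at 0.932 m → arm 1.038 m, τ = 184.4 × 1.038 = 191.4 N·m counterclockwise.
Bag of cement: 24.3 × 9.81 = 238.4 N down at 1.35 m → arm 0.62 m, τ = 238.4 × 0.62 = 147.8 N·m counterclockwise.
Net moment of the loads = 581.7 N·m counterclockwise.
The upward force F acts at the left end, arm 1.97 m, giving F × 1.97 clockwise.
For rotational equilibrium, F × 1.97 = 581.7, so F = 581.7 / 1.97 = 295 N.

F ≈ 295 N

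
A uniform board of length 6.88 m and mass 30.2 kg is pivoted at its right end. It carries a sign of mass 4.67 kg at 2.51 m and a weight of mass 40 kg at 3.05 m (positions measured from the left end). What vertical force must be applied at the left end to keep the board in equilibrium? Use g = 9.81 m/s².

Take moments about the right end.
Beam weight: 30.2 × 9.81 = 296.3 N down at 3.44 m → arm 3.44 m, τ = 296.3 × 3.44 = 1019 N·m counterclockwise.
Sign: 4.67 × 9.81 = 45.81 N down at 2.51 m → arm 4.37 m, τ = 45.81 × 4.37 = 200.2 N·m counterclockwise.
Weight: 40 × 9.81 = 392.4 N down at 3.05 m → arm 3.83 m, τ = 392.4 × 3.83 = 1503 N·m counterclockwise.
Net moment of the loads = 2722 N·m counterclockwise.
The upward force F acts at the left end, arm 6.88 m, giving F × 6.88 clockwise.
For rotational equilibrium, F × 6.88 = 2722, so F = 2722 / 6.88 = 396 N.

F ≈ 396 N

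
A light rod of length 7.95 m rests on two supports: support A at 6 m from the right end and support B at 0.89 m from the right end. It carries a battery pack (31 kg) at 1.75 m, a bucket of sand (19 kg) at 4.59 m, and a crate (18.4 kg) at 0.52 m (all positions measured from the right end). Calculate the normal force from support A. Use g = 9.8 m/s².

R_A ≈ 173 N

Taking torques about support B:
Battery pack: 31 × 9.8 = 303.8 N down at 1.75 m → arm 0.86 m, τ = 303.8 × 0.86 = 261.3 N·m counterclockwise.
Bucket of sand: 19 × 9.8 = 186.2 N down at 4.59 m → arm 3.7 m, τ = 186.2 × 3.7 = 688.9 N·m counterclockwise.
Crate: 18.4 × 9.8 = 180.3 N down at 0.52 m → arm 0.37 m, τ = 180.3 × 0.37 = 66.71 N·m clockwise.
Net load moment about support B = 883.5 N·m counterclockwise.
Reaction R at support A is upward at 6 m, arm 5.11 m → moment R × 5.11 clockwise.
For rotational equilibrium, R × 5.11 = 883.5, so R = 173 N.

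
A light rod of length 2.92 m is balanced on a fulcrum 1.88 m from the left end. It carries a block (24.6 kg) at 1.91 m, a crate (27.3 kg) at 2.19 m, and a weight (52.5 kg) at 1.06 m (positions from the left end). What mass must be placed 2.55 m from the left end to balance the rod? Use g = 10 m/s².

Taking torques about the fulcrum (at 1.88 m from the left end):
Block: 24.6 × 10 = 246 N down at 1.91 m → arm 0.03 m, τ = 246 × 0.03 = 7.38 N·m clockwise.
Crate: 27.3 × 10 = 273 N down at 2.19 m → arm 0.31 m, τ = 273 × 0.31 = 84.63 N·m clockwise.
Weight: 52.5 × 10 = 525 N down at 1.06 m → arm 0.82 m, τ = 525 × 0.82 = 430.5 N·m counterclockwise.
Net moment of known loads = 338.5 N·m counterclockwise.
An unknown mass m at 2.55 m has arm 0.67 m; its moment is m·g·0.67 clockwise.
Setting net torque to zero: m × 10 × 0.67 = 338.5 → m = 338.5 / (10 × 0.67) = 50.5 kg.

m ≈ 50.5 kg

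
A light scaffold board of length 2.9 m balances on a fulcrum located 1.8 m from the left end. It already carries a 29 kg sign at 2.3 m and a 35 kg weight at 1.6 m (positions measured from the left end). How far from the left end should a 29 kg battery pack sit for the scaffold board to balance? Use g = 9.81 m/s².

Take moments about the fulcrum (at 1.8 m from the left end).
Sign: 29 × 9.81 = 284.5 N down at 2.3 m → arm 0.5 m, τ = 284.5 × 0.5 = 142.2 N·m clockwise.
Weight: 35 × 9.81 = 343.4 N down at 1.6 m → arm 0.2 m, τ = 343.4 × 0.2 = 68.68 N·m counterclockwise.
Net moment of existing loads = 73.52 N·m clockwise.
The battery pack weighs 29 × 9.81 = 284.5 N and must supply an equal counterclockwise moment, so its lever arm about the fulcrum is 73.52 / 284.5 = 0.258 m.
That puts it at 1.8 − 0.258 = 1.54 m from the left end.

x ≈ 1.54 m from the left end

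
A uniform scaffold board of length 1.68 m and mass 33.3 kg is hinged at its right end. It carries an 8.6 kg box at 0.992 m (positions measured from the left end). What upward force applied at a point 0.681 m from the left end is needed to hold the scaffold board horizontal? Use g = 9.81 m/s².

F ≈ 333 N

Take moments about the right end.
Beam weight: 33.3 × 9.81 = 326.7 N down at 0.84 m → arm 0.84 m, τ = 326.7 × 0.84 = 274.4 N·m counterclockwise.
Box: 8.6 × 9.81 = 84.37 N down at 0.992 m → arm 0.688 m, τ = 84.37 × 0.688 = 58.05 N·m counterclockwise.
Net moment of the loads = 332.4 N·m counterclockwise.
The upward force F acts at a point 0.681 m from the left end, arm 0.999 m, giving F × 0.999 clockwise.
For rotational equilibrium, F × 0.999 = 332.4, so F = 332.4 / 0.999 = 333 N.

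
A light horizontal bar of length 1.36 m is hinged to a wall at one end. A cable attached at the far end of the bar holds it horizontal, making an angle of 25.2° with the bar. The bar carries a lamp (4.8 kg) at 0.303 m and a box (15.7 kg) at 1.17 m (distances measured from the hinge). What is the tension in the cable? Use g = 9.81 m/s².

Sum moments about the hinge (the unknown hinge reaction has zero arm there).
Lamp: 4.8 × 9.81 = 47.09 N down at 0.303 m → arm 0.303 m, τ = 47.09 × 0.303 = 14.27 N·m clockwise.
Box: 15.7 × 9.81 = 154 N down at 1.17 m → arm 1.17 m, τ = 154 × 1.17 = 180.2 N·m clockwise.
Total clockwise load moment = 194.5 N·m.
The cable tension T acts at 1.36 m; only its component perpendicular to the bar, T sinθ, produces torque. sin 25.2° = 0.4258.
For rotational equilibrium, T × 1.36 × 0.4258 = 194.5, so T = 194.5 / 0.5791 = 336 N.

T ≈ 336 N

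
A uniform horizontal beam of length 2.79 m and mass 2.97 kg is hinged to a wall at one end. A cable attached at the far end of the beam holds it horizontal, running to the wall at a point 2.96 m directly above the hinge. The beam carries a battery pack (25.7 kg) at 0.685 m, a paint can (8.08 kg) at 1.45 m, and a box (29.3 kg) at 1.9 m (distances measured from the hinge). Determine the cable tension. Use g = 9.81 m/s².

Sum moments about the hinge (the unknown hinge reaction has zero arm there).
Beam weight: 2.97 × 9.81 = 29.14 N down at 1.395 m → arm 1.395 m, τ = 29.14 × 1.395 = 40.65 N·m clockwise.
Battery pack: 25.7 × 9.81 = 252.1 N down at 0.685 m → arm 0.685 m, τ = 252.1 × 0.685 = 172.7 N·m clockwise.
Paint can: 8.08 × 9.81 = 79.26 N down at 1.45 m → arm 1.45 m, τ = 79.26 × 1.45 = 114.9 N·m clockwise.
Box: 29.3 × 9.81 = 287.4 N down at 1.9 m → arm 1.9 m, τ = 287.4 × 1.9 = 546.1 N·m clockwise.
Total clockwise load moment = 874.4 N·m.
The cable tension T acts at 2.79 m; only its component perpendicular to the beam, T sinθ, produces torque. sinθ = h/√(h²+d²) = 2.96/√(2.96²+2.79²) = 0.7277.
Balancing moments: T × 2.79 × 0.7277 = 874.4, giving T = 874.4 / 2.03 = 431 N.

T ≈ 431 N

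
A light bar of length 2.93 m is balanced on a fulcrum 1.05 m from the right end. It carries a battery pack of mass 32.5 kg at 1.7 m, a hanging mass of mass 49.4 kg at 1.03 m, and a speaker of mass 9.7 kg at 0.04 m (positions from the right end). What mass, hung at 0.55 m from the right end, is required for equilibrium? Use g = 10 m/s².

m ≈ 20.7 kg

Taking torques about the fulcrum (at 1.05 m from the right end):
Battery pack: 32.5 × 10 = 325 N down at 1.7 m → arm 0.65 m, τ = 325 × 0.65 = 211.2 N·m counterclockwise.
Hanging mass: 49.4 × 10 = 494 N down at 1.03 m → arm 0.02 m, τ = 494 × 0.02 = 9.88 N·m clockwise.
Speaker: 9.7 × 10 = 97 N down at 0.04 m → arm 1.01 m, τ = 97 × 1.01 = 97.97 N·m clockwise.
Net moment of known loads = 103.3 N·m counterclockwise.
An unknown mass m at 0.55 m has arm 0.5 m; its moment is m·g·0.5 clockwise.
Balancing moments: m × 10 × 0.5 = 103.3, giving m = 103.3 / (10 × 0.5) = 20.7 kg.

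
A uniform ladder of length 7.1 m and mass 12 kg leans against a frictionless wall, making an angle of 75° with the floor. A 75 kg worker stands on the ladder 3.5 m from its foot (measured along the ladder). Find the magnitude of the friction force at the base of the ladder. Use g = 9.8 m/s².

f ≈ 113 N

Take moments about the foot of the ladder.
Ladder weight 12×9.8 = 117.6 N acts at 3.55 m along the ladder; its horizontal arm is 3.55·cos75° = 0.9188 m → τ = 108.1 N·m clockwise.
Worker: 75×9.8 = 735 N at 3.5 m → arm 0.9059 m → τ = 665.8 N·m clockwise.
Wall normal N acts horizontally at the top; its moment arm is the height L sinθ = 7.1·sin75° = 6.858 m, counterclockwise.
For rotational equilibrium, N × 6.858 = 773.9, so N = 113 N.
ΣFx = 0: friction at the foot balances the wall's push, so f = N_wall = 113 N.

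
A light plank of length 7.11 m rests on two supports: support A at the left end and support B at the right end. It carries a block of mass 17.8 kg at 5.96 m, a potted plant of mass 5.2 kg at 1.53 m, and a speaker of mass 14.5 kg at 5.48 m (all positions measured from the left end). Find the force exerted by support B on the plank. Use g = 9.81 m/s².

R_B ≈ 267 N

Take moments about support A.
Block: 17.8 × 9.81 = 174.6 N down at 5.96 m → arm 5.96 m, τ = 174.6 × 5.96 = 1041 N·m clockwise.
Potted plant: 5.2 × 9.81 = 51.01 N down at 1.53 m → arm 1.53 m, τ = 51.01 × 1.53 = 78.05 N·m clockwise.
Speaker: 14.5 × 9.81 = 142.2 N down at 5.48 m → arm 5.48 m, τ = 142.2 × 5.48 = 779.3 N·m clockwise.
Net load moment about support A = 1898 N·m clockwise.
Reaction R at support B is upward at 7.11 m, arm 7.11 m → moment R × 7.11 counterclockwise.
For rotational equilibrium, R × 7.11 = 1898, so R = 267 N.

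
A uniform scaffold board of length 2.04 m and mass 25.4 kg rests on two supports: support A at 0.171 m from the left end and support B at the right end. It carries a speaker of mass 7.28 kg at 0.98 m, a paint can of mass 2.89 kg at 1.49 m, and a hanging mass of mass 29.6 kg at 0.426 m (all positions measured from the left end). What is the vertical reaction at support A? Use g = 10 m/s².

Taking torques about support B:
Beam weight: 25.4 × 10 = 254 N down at 1.02 m → arm 1.02 m, τ = 254 × 1.02 = 259.1 N·m counterclockwise.
Speaker: 7.28 × 10 = 72.8 N down at 0.98 m → arm 1.06 m, τ = 72.8 × 1.06 = 77.17 N·m counterclockwise.
Paint can: 2.89 × 10 = 28.9 N down at 1.49 m → arm 0.55 m, τ = 28.9 × 0.55 = 15.9 N·m counterclockwise.
Hanging mass: 29.6 × 10 = 296 N down at 0.426 m → arm 1.614 m, τ = 296 × 1.614 = 477.7 N·m counterclockwise.
Net load moment about support B = 829.9 N·m counterclockwise.
Reaction R at support A is upward at 0.171 m, arm 1.869 m → moment R × 1.869 clockwise.
Setting net torque to zero: R × 1.869 = 829.9 → R = 444 N.

R_A ≈ 444 N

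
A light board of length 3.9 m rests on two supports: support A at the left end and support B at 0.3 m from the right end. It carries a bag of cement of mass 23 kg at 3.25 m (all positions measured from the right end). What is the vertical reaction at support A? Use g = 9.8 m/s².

R_A ≈ 185 N

Choose support B as the axis so its reaction then has zero moment arm.
Bag of cement: 23 × 9.8 = 225.4 N down at 3.25 m → arm 2.95 m, τ = 225.4 × 2.95 = 664.9 N·m counterclockwise.
Net load moment about support B = 664.9 N·m counterclockwise.
Reaction R at support A is upward at 3.9 m, arm 3.6 m → moment R × 3.6 clockwise.
For rotational equilibrium, R × 3.6 = 664.9, so R = 185 N.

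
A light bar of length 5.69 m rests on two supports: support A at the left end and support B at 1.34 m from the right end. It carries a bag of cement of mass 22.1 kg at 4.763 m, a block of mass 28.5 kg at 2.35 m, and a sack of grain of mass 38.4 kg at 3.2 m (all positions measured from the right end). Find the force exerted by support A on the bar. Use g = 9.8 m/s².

About support B:
Bag of cement: 22.1 × 9.8 = 216.6 N down at 4.763 m → arm 3.423 m, τ = 216.6 × 3.423 = 741.4 N·m counterclockwise.
Block: 28.5 × 9.8 = 279.3 N down at 2.35 m → arm 1.01 m, τ = 279.3 × 1.01 = 282.1 N·m counterclockwise.
Sack of grain: 38.4 × 9.8 = 376.3 N down at 3.2 m → arm 1.86 m, τ = 376.3 × 1.86 = 699.9 N·m counterclockwise.
Net load moment about support B = 1723 N·m counterclockwise.
Reaction R at support A is upward at 5.69 m, arm 4.35 m → moment R × 4.35 clockwise.
For rotational equilibrium, R × 4.35 = 1723, so R = 396 N.

R_A ≈ 396 N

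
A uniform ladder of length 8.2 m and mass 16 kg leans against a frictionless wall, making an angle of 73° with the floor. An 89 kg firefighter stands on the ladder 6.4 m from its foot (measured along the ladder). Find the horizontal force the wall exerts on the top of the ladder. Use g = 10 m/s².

N_wall ≈ 237 N

Sum moments about the foot of the ladder (the floor normal and friction both act there and drop out).
Ladder weight 16×10 = 160 N acts at 4.1 m along the ladder; its horizontal arm is 4.1·cos73° = 1.199 m → τ = 191.8 N·m clockwise.
Firefighter: 89×10 = 890 N at 6.4 m → arm 1.871 m → τ = 1665 N·m clockwise.
Wall normal N acts horizontally at the top; its moment arm is the height L sinθ = 8.2·sin73° = 7.842 m, counterclockwise.
Setting net torque to zero: N × 7.842 = 1857 → N = 237 N.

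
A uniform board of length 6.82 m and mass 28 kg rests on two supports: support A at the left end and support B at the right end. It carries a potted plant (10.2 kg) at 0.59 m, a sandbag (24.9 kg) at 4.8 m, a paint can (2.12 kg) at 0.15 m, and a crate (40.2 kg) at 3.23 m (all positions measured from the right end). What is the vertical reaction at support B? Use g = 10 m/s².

Sum moments about support A (its reaction then has zero moment arm).
Beam weight: 28 × 10 = 280 N down at 3.41 m → arm 3.41 m, τ = 280 × 3.41 = 954.8 N·m clockwise.
Potted plant: 10.2 × 10 = 102 N down at 0.59 m → arm 6.23 m, τ = 102 × 6.23 = 635.5 N·m clockwise.
Sandbag: 24.9 × 10 = 249 N down at 4.8 m → arm 2.02 m, τ = 249 × 2.02 = 503 N·m clockwise.
Paint can: 2.12 × 10 = 21.2 N down at 0.15 m → arm 6.67 m, τ = 21.2 × 6.67 = 141.4 N·m clockwise.
Crate: 40.2 × 10 = 402 N down at 3.23 m → arm 3.59 m, τ = 402 × 3.59 = 1443 N·m clockwise.
Net load moment about support A = 3678 N·m clockwise.
Reaction R at support B is upward at 0 m, arm 6.82 m → moment R × 6.82 counterclockwise.
Balancing moments: R × 6.82 = 3678, giving R = 539 N.

R_B ≈ 539 N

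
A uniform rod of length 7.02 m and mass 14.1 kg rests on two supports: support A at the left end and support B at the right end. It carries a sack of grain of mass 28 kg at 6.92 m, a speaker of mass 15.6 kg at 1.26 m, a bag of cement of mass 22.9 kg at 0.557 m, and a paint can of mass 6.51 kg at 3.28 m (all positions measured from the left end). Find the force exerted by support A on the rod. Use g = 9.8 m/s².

R_A ≈ 439 N

Sum moments about support B (its reaction then has zero moment arm).
Beam weight: 14.1 × 9.8 = 138.2 N down at 3.51 m → arm 3.51 m, τ = 138.2 × 3.51 = 485.1 N·m counterclockwise.
Sack of grain: 28 × 9.8 = 274.4 N down at 6.92 m → arm 0.1 m, τ = 274.4 × 0.1 = 27.44 N·m counterclockwise.
Speaker: 15.6 × 9.8 = 152.9 N down at 1.26 m → arm 5.76 m, τ = 152.9 × 5.76 = 880.7 N·m counterclockwise.
Bag of cement: 22.9 × 9.8 = 224.4 N down at 0.557 m → arm 6.463 m, τ = 224.4 × 6.463 = 1450 N·m counterclockwise.
Paint can: 6.51 × 9.8 = 63.8 N down at 3.28 m → arm 3.74 m, τ = 63.8 × 3.74 = 238.6 N·m counterclockwise.
Net load moment about support B = 3082 N·m counterclockwise.
Reaction R at support A is upward at 0 m, arm 7.02 m → moment R × 7.02 clockwise.
Balancing moments: R × 7.02 = 3082, giving R = 439 N.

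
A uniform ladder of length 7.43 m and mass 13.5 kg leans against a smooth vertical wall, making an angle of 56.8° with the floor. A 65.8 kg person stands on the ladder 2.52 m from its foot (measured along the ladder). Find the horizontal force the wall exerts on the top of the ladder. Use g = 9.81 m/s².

N_wall ≈ 187 N

Sum moments about the foot of the ladder (the floor normal and friction both act there and drop out).
Ladder weight 13.5×9.81 = 132.4 N acts at 3.715 m along the ladder; its horizontal arm is 3.715·cos56.8° = 2.034 m → τ = 269.3 N·m clockwise.
Person: 65.8×9.81 = 645.5 N at 2.52 m → arm 1.38 m → τ = 890.8 N·m clockwise.
Wall normal N acts horizontally at the top; its moment arm is the height L sinθ = 7.43·sin56.8° = 6.217 m, counterclockwise.
For rotational equilibrium, N × 6.217 = 1160, so N = 187 N.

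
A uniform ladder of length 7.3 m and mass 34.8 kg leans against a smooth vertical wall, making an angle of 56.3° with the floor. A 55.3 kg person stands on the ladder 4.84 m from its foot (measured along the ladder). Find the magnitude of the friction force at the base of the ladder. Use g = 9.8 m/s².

f ≈ 353 N

About the foot of the ladder:
Ladder weight 34.8×9.8 = 341 N acts at 3.65 m along the ladder; its horizontal arm is 3.65·cos56.3° = 2.025 m → τ = 690.5 N·m clockwise.
Person: 55.3×9.8 = 541.9 N at 4.84 m → arm 2.685 m → τ = 1455 N·m clockwise.
Wall normal N acts horizontally at the top; its moment arm is the height L sinθ = 7.3·sin56.3° = 6.073 m, counterclockwise.
For rotational equilibrium, N × 6.073 = 2146, so N = 353 N.
ΣFx = 0: friction at the foot balances the wall's push, so f = N_wall = 353 N.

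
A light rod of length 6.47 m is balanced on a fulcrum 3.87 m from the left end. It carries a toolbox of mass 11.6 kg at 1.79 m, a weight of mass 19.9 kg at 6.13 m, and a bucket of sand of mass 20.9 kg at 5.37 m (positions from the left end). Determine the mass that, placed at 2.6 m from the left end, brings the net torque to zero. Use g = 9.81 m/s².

m ≈ 41.1 kg

Taking torques about the fulcrum (at 3.87 m from the left end):
Toolbox: 11.6 × 9.81 = 113.8 N down at 1.79 m → arm 2.08 m, τ = 113.8 × 2.08 = 236.7 N·m counterclockwise.
Weight: 19.9 × 9.81 = 195.2 N down at 6.13 m → arm 2.26 m, τ = 195.2 × 2.26 = 441.2 N·m clockwise.
Bucket of sand: 20.9 × 9.81 = 205 N down at 5.37 m → arm 1.5 m, τ = 205 × 1.5 = 307.5 N·m clockwise.
Net moment of known loads = 512 N·m clockwise.
An unknown mass m at 2.6 m has arm 1.27 m; its moment is m·g·1.27 counterclockwise.
Στ = 0 ⇒ m × 9.81 × 1.27 = 512 ⇒ m = 512 / (9.81 × 1.27) = 41.1 kg.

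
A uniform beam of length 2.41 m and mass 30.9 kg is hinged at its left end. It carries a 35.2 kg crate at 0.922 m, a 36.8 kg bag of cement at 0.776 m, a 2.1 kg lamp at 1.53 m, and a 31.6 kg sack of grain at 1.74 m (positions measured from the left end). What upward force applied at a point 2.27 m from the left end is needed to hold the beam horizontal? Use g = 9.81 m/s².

F ≈ 676 N

Sum moments about the left end (the unknown pivot reaction has zero arm there).
Beam weight: 30.9 × 9.81 = 303.1 N down at 1.205 m → arm 1.205 m, τ = 303.1 × 1.205 = 365.2 N·m clockwise.
Crate: 35.2 × 9.81 = 345.3 N down at 0.922 m → arm 0.922 m, τ = 345.3 × 0.922 = 318.4 N·m clockwise.
Bag of cement: 36.8 × 9.81 = 361 N down at 0.776 m → arm 0.776 m, τ = 361 × 0.776 = 280.1 N·m clockwise.
Lamp: 2.1 × 9.81 = 20.6 N down at 1.53 m → arm 1.53 m, τ = 20.6 × 1.53 = 31.52 N·m clockwise.
Sack of grain: 31.6 × 9.81 = 310 N down at 1.74 m → arm 1.74 m, τ = 310 × 1.74 = 539.4 N·m clockwise.
Net moment of the loads = 1535 N·m clockwise.
The upward force F acts at a point 2.27 m from the left end, arm 2.27 m, giving F × 2.27 counterclockwise.
Setting net torque to zero: F × 2.27 = 1535 → F = 1535 / 2.27 = 676 N.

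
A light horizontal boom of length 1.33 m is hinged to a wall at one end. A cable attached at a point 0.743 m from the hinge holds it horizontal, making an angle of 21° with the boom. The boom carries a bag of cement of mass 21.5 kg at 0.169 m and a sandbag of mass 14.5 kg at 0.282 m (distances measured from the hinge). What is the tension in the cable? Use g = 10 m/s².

Choose the hinge as the axis so the unknown hinge reaction has zero arm there.
Bag of cement: 21.5 × 10 = 215 N down at 0.169 m → arm 0.169 m, τ = 215 × 0.169 = 36.34 N·m clockwise.
Sandbag: 14.5 × 10 = 145 N down at 0.282 m → arm 0.282 m, τ = 145 × 0.282 = 40.89 N·m clockwise.
Total clockwise load moment = 77.23 N·m.
The cable tension T acts at 0.743 m; only its component perpendicular to the boom, T sinθ, produces torque. sin 21° = 0.3584.
Balancing moments: T × 0.743 × 0.3584 = 77.23, giving T = 77.23 / 0.2663 = 290 N.

T ≈ 290 N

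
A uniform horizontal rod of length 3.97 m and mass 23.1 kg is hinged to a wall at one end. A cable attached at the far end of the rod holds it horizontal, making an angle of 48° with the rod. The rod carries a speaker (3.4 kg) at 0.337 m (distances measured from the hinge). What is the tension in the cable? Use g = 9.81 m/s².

Take moments about the hinge.
Beam weight: 23.1 × 9.81 = 226.6 N down at 1.985 m → arm 1.985 m, τ = 226.6 × 1.985 = 449.8 N·m clockwise.
Speaker: 3.4 × 9.81 = 33.35 N down at 0.337 m → arm 0.337 m, τ = 33.35 × 0.337 = 11.24 N·m clockwise.
Total clockwise load moment = 461 N·m.
The cable tension T acts at 3.97 m; only its component perpendicular to the rod, T sinθ, produces torque. sin 48° = 0.7431.
For rotational equilibrium, T × 3.97 × 0.7431 = 461, so T = 461 / 2.95 = 156 N.

T ≈ 156 N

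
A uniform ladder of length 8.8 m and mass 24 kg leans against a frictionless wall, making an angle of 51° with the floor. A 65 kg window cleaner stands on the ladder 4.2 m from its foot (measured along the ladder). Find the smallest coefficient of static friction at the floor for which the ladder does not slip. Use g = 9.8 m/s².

About the foot of the ladder:
Ladder weight 24×9.8 = 235.2 N acts at 4.4 m along the ladder; its horizontal arm is 4.4·cos51° = 2.769 m → τ = 651.3 N·m clockwise.
Window cleaner: 65×9.8 = 637 N at 4.2 m → arm 2.643 m → τ = 1684 N·m clockwise.
Wall normal N acts horizontally at the top; its moment arm is the height L sinθ = 8.8·sin51° = 6.839 m, counterclockwise.
Στ = 0 ⇒ N × 6.839 = 2335 ⇒ N = 341.4 N.
ΣFx = 0 ⇒ f = N_wall = 341.4 N. ΣFy = 0 ⇒ N_floor = 872.2 N.
μ_min = f / N_floor = 341.4 / 872.2 = 0.391.

μ_min ≈ 0.391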